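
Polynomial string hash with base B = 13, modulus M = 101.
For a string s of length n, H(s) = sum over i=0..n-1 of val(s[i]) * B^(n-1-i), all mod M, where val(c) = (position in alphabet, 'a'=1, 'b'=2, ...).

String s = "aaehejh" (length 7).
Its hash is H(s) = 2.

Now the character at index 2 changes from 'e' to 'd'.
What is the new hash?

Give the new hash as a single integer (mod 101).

val('e') = 5, val('d') = 4
Position k = 2, exponent = n-1-k = 4
B^4 mod M = 13^4 mod 101 = 79
Delta = (4 - 5) * 79 mod 101 = 22
New hash = (2 + 22) mod 101 = 24

Answer: 24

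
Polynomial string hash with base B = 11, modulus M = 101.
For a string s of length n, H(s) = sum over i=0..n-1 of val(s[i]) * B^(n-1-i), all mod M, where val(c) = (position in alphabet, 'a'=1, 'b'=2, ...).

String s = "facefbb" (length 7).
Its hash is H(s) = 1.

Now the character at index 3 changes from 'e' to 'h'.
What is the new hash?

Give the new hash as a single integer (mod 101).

val('e') = 5, val('h') = 8
Position k = 3, exponent = n-1-k = 3
B^3 mod M = 11^3 mod 101 = 18
Delta = (8 - 5) * 18 mod 101 = 54
New hash = (1 + 54) mod 101 = 55

Answer: 55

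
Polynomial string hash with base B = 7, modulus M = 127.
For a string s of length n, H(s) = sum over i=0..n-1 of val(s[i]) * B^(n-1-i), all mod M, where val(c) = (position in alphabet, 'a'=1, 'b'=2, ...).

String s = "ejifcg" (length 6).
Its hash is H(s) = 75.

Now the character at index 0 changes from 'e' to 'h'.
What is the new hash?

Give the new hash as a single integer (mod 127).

Answer: 77

Derivation:
val('e') = 5, val('h') = 8
Position k = 0, exponent = n-1-k = 5
B^5 mod M = 7^5 mod 127 = 43
Delta = (8 - 5) * 43 mod 127 = 2
New hash = (75 + 2) mod 127 = 77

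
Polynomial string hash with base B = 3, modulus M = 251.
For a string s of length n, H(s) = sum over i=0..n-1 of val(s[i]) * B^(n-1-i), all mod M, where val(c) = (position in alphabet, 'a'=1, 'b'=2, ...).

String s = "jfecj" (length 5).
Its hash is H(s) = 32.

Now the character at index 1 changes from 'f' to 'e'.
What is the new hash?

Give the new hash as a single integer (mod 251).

Answer: 5

Derivation:
val('f') = 6, val('e') = 5
Position k = 1, exponent = n-1-k = 3
B^3 mod M = 3^3 mod 251 = 27
Delta = (5 - 6) * 27 mod 251 = 224
New hash = (32 + 224) mod 251 = 5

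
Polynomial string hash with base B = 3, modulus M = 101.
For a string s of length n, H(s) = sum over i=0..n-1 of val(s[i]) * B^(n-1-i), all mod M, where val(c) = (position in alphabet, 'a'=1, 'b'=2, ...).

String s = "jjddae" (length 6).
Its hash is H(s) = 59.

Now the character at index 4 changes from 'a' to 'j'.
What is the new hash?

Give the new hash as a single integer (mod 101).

Answer: 86

Derivation:
val('a') = 1, val('j') = 10
Position k = 4, exponent = n-1-k = 1
B^1 mod M = 3^1 mod 101 = 3
Delta = (10 - 1) * 3 mod 101 = 27
New hash = (59 + 27) mod 101 = 86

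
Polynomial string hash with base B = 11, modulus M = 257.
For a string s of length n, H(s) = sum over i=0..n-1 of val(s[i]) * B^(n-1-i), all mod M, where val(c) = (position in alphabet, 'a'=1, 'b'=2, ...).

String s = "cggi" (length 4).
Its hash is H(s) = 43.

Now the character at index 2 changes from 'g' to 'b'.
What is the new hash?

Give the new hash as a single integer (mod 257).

val('g') = 7, val('b') = 2
Position k = 2, exponent = n-1-k = 1
B^1 mod M = 11^1 mod 257 = 11
Delta = (2 - 7) * 11 mod 257 = 202
New hash = (43 + 202) mod 257 = 245

Answer: 245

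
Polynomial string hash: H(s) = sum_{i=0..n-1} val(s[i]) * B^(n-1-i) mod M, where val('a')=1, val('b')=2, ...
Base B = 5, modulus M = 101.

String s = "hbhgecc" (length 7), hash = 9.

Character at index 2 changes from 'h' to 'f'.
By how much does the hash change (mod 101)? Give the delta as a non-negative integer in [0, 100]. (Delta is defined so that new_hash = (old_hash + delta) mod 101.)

Answer: 63

Derivation:
Delta formula: (val(new) - val(old)) * B^(n-1-k) mod M
  val('f') - val('h') = 6 - 8 = -2
  B^(n-1-k) = 5^4 mod 101 = 19
  Delta = -2 * 19 mod 101 = 63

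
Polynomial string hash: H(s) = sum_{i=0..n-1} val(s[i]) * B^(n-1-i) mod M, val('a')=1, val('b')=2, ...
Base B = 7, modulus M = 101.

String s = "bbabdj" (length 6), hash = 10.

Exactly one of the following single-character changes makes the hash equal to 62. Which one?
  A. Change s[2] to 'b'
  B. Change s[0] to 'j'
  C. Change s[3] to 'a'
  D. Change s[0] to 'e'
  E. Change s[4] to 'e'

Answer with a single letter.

Answer: C

Derivation:
Option A: s[2]='a'->'b', delta=(2-1)*7^3 mod 101 = 40, hash=10+40 mod 101 = 50
Option B: s[0]='b'->'j', delta=(10-2)*7^5 mod 101 = 25, hash=10+25 mod 101 = 35
Option C: s[3]='b'->'a', delta=(1-2)*7^2 mod 101 = 52, hash=10+52 mod 101 = 62 <-- target
Option D: s[0]='b'->'e', delta=(5-2)*7^5 mod 101 = 22, hash=10+22 mod 101 = 32
Option E: s[4]='d'->'e', delta=(5-4)*7^1 mod 101 = 7, hash=10+7 mod 101 = 17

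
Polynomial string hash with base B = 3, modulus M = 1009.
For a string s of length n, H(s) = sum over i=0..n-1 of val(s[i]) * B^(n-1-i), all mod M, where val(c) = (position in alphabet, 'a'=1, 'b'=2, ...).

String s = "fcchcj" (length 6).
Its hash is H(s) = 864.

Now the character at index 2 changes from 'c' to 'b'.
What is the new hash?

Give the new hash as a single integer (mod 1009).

val('c') = 3, val('b') = 2
Position k = 2, exponent = n-1-k = 3
B^3 mod M = 3^3 mod 1009 = 27
Delta = (2 - 3) * 27 mod 1009 = 982
New hash = (864 + 982) mod 1009 = 837

Answer: 837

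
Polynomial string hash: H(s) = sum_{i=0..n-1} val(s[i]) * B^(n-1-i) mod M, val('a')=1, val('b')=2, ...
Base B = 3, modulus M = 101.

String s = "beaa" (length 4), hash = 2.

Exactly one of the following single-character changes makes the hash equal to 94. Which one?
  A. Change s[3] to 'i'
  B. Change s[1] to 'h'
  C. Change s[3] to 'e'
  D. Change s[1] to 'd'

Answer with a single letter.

Option A: s[3]='a'->'i', delta=(9-1)*3^0 mod 101 = 8, hash=2+8 mod 101 = 10
Option B: s[1]='e'->'h', delta=(8-5)*3^2 mod 101 = 27, hash=2+27 mod 101 = 29
Option C: s[3]='a'->'e', delta=(5-1)*3^0 mod 101 = 4, hash=2+4 mod 101 = 6
Option D: s[1]='e'->'d', delta=(4-5)*3^2 mod 101 = 92, hash=2+92 mod 101 = 94 <-- target

Answer: D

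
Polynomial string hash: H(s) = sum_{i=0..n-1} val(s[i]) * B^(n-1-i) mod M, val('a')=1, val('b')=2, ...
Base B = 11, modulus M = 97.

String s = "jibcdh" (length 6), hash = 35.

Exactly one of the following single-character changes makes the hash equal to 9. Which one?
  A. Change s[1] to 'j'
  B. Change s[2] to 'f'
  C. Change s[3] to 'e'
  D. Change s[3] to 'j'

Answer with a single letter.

Answer: D

Derivation:
Option A: s[1]='i'->'j', delta=(10-9)*11^4 mod 97 = 91, hash=35+91 mod 97 = 29
Option B: s[2]='b'->'f', delta=(6-2)*11^3 mod 97 = 86, hash=35+86 mod 97 = 24
Option C: s[3]='c'->'e', delta=(5-3)*11^2 mod 97 = 48, hash=35+48 mod 97 = 83
Option D: s[3]='c'->'j', delta=(10-3)*11^2 mod 97 = 71, hash=35+71 mod 97 = 9 <-- target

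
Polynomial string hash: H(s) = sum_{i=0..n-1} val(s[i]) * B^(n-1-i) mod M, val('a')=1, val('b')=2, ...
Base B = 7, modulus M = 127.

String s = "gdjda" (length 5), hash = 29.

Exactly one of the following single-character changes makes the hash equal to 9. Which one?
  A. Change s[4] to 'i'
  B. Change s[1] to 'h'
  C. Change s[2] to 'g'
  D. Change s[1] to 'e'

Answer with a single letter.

Option A: s[4]='a'->'i', delta=(9-1)*7^0 mod 127 = 8, hash=29+8 mod 127 = 37
Option B: s[1]='d'->'h', delta=(8-4)*7^3 mod 127 = 102, hash=29+102 mod 127 = 4
Option C: s[2]='j'->'g', delta=(7-10)*7^2 mod 127 = 107, hash=29+107 mod 127 = 9 <-- target
Option D: s[1]='d'->'e', delta=(5-4)*7^3 mod 127 = 89, hash=29+89 mod 127 = 118

Answer: C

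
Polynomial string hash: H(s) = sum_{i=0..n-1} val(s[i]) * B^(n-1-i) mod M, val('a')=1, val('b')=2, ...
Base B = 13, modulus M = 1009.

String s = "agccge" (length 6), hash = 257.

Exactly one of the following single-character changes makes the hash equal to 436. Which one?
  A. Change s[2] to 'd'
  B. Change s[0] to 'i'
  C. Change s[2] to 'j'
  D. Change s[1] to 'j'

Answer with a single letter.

Answer: A

Derivation:
Option A: s[2]='c'->'d', delta=(4-3)*13^3 mod 1009 = 179, hash=257+179 mod 1009 = 436 <-- target
Option B: s[0]='a'->'i', delta=(9-1)*13^5 mod 1009 = 857, hash=257+857 mod 1009 = 105
Option C: s[2]='c'->'j', delta=(10-3)*13^3 mod 1009 = 244, hash=257+244 mod 1009 = 501
Option D: s[1]='g'->'j', delta=(10-7)*13^4 mod 1009 = 927, hash=257+927 mod 1009 = 175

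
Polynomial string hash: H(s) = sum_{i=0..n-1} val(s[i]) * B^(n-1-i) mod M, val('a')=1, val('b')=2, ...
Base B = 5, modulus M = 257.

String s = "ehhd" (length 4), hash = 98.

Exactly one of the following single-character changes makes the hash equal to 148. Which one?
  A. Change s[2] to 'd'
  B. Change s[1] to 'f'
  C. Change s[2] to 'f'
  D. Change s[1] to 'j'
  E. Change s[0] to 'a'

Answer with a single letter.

Answer: D

Derivation:
Option A: s[2]='h'->'d', delta=(4-8)*5^1 mod 257 = 237, hash=98+237 mod 257 = 78
Option B: s[1]='h'->'f', delta=(6-8)*5^2 mod 257 = 207, hash=98+207 mod 257 = 48
Option C: s[2]='h'->'f', delta=(6-8)*5^1 mod 257 = 247, hash=98+247 mod 257 = 88
Option D: s[1]='h'->'j', delta=(10-8)*5^2 mod 257 = 50, hash=98+50 mod 257 = 148 <-- target
Option E: s[0]='e'->'a', delta=(1-5)*5^3 mod 257 = 14, hash=98+14 mod 257 = 112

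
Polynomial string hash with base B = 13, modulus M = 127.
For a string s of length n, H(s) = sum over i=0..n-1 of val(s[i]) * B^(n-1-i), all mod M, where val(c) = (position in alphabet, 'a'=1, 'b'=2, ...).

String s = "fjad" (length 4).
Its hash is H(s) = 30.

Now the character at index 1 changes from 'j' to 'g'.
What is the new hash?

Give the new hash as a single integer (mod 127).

val('j') = 10, val('g') = 7
Position k = 1, exponent = n-1-k = 2
B^2 mod M = 13^2 mod 127 = 42
Delta = (7 - 10) * 42 mod 127 = 1
New hash = (30 + 1) mod 127 = 31

Answer: 31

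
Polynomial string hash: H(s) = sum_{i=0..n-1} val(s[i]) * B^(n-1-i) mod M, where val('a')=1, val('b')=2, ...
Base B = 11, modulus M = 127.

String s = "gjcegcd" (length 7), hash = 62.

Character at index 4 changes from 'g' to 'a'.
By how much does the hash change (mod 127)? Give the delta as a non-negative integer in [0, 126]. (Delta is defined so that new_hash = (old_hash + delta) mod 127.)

Delta formula: (val(new) - val(old)) * B^(n-1-k) mod M
  val('a') - val('g') = 1 - 7 = -6
  B^(n-1-k) = 11^2 mod 127 = 121
  Delta = -6 * 121 mod 127 = 36

Answer: 36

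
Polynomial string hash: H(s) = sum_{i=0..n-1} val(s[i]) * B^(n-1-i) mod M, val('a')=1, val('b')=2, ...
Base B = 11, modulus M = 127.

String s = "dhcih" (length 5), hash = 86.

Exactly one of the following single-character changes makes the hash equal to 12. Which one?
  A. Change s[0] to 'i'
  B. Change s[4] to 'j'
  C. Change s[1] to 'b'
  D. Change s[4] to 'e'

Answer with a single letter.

Answer: A

Derivation:
Option A: s[0]='d'->'i', delta=(9-4)*11^4 mod 127 = 53, hash=86+53 mod 127 = 12 <-- target
Option B: s[4]='h'->'j', delta=(10-8)*11^0 mod 127 = 2, hash=86+2 mod 127 = 88
Option C: s[1]='h'->'b', delta=(2-8)*11^3 mod 127 = 15, hash=86+15 mod 127 = 101
Option D: s[4]='h'->'e', delta=(5-8)*11^0 mod 127 = 124, hash=86+124 mod 127 = 83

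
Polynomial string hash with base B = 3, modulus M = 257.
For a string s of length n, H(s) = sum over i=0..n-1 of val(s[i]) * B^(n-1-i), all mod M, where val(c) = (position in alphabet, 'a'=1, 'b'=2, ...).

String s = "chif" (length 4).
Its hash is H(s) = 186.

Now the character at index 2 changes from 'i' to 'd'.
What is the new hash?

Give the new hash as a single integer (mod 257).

val('i') = 9, val('d') = 4
Position k = 2, exponent = n-1-k = 1
B^1 mod M = 3^1 mod 257 = 3
Delta = (4 - 9) * 3 mod 257 = 242
New hash = (186 + 242) mod 257 = 171

Answer: 171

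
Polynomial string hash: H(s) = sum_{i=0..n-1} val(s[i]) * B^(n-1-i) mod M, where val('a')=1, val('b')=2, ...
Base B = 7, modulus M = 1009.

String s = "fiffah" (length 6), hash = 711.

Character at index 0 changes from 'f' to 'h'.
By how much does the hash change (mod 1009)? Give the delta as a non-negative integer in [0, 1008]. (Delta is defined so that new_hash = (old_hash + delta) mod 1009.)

Answer: 317

Derivation:
Delta formula: (val(new) - val(old)) * B^(n-1-k) mod M
  val('h') - val('f') = 8 - 6 = 2
  B^(n-1-k) = 7^5 mod 1009 = 663
  Delta = 2 * 663 mod 1009 = 317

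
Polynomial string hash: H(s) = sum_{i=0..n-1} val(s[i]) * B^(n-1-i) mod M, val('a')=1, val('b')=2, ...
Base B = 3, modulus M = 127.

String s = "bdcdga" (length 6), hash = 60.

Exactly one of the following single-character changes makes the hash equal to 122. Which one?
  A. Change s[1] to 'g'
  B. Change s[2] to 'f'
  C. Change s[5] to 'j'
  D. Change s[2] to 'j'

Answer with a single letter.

Answer: D

Derivation:
Option A: s[1]='d'->'g', delta=(7-4)*3^4 mod 127 = 116, hash=60+116 mod 127 = 49
Option B: s[2]='c'->'f', delta=(6-3)*3^3 mod 127 = 81, hash=60+81 mod 127 = 14
Option C: s[5]='a'->'j', delta=(10-1)*3^0 mod 127 = 9, hash=60+9 mod 127 = 69
Option D: s[2]='c'->'j', delta=(10-3)*3^3 mod 127 = 62, hash=60+62 mod 127 = 122 <-- target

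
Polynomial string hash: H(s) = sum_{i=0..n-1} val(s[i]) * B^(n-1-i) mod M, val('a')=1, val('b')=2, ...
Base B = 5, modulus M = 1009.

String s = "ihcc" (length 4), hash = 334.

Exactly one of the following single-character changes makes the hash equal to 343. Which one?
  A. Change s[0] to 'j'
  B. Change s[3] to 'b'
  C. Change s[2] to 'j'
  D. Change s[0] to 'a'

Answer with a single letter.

Answer: D

Derivation:
Option A: s[0]='i'->'j', delta=(10-9)*5^3 mod 1009 = 125, hash=334+125 mod 1009 = 459
Option B: s[3]='c'->'b', delta=(2-3)*5^0 mod 1009 = 1008, hash=334+1008 mod 1009 = 333
Option C: s[2]='c'->'j', delta=(10-3)*5^1 mod 1009 = 35, hash=334+35 mod 1009 = 369
Option D: s[0]='i'->'a', delta=(1-9)*5^3 mod 1009 = 9, hash=334+9 mod 1009 = 343 <-- target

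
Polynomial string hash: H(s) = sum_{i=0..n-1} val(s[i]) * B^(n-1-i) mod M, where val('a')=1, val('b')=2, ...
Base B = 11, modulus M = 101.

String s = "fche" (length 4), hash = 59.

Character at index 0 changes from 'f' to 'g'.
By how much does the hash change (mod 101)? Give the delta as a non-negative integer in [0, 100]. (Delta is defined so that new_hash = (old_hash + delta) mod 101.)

Delta formula: (val(new) - val(old)) * B^(n-1-k) mod M
  val('g') - val('f') = 7 - 6 = 1
  B^(n-1-k) = 11^3 mod 101 = 18
  Delta = 1 * 18 mod 101 = 18

Answer: 18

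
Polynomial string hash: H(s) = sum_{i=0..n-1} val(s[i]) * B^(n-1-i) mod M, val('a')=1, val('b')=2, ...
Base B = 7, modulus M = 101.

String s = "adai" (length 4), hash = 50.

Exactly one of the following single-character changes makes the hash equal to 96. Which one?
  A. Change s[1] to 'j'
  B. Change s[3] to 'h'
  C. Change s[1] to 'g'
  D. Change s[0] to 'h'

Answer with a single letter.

Answer: C

Derivation:
Option A: s[1]='d'->'j', delta=(10-4)*7^2 mod 101 = 92, hash=50+92 mod 101 = 41
Option B: s[3]='i'->'h', delta=(8-9)*7^0 mod 101 = 100, hash=50+100 mod 101 = 49
Option C: s[1]='d'->'g', delta=(7-4)*7^2 mod 101 = 46, hash=50+46 mod 101 = 96 <-- target
Option D: s[0]='a'->'h', delta=(8-1)*7^3 mod 101 = 78, hash=50+78 mod 101 = 27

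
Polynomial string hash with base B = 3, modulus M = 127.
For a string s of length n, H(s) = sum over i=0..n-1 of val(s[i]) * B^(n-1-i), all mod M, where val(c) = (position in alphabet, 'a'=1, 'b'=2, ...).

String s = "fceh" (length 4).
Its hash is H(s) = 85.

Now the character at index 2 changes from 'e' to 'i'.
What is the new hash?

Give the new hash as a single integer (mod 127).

val('e') = 5, val('i') = 9
Position k = 2, exponent = n-1-k = 1
B^1 mod M = 3^1 mod 127 = 3
Delta = (9 - 5) * 3 mod 127 = 12
New hash = (85 + 12) mod 127 = 97

Answer: 97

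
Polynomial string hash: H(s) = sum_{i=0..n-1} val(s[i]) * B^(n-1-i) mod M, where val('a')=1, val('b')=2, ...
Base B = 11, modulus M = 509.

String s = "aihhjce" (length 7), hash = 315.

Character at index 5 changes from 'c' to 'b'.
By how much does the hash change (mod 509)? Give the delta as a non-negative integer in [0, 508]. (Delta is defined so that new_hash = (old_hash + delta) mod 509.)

Answer: 498

Derivation:
Delta formula: (val(new) - val(old)) * B^(n-1-k) mod M
  val('b') - val('c') = 2 - 3 = -1
  B^(n-1-k) = 11^1 mod 509 = 11
  Delta = -1 * 11 mod 509 = 498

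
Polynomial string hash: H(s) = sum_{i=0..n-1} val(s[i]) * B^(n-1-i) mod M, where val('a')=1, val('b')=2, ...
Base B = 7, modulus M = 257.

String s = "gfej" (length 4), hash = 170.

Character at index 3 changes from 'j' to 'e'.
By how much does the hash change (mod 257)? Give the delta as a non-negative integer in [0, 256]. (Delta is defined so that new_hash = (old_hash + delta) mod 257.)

Answer: 252

Derivation:
Delta formula: (val(new) - val(old)) * B^(n-1-k) mod M
  val('e') - val('j') = 5 - 10 = -5
  B^(n-1-k) = 7^0 mod 257 = 1
  Delta = -5 * 1 mod 257 = 252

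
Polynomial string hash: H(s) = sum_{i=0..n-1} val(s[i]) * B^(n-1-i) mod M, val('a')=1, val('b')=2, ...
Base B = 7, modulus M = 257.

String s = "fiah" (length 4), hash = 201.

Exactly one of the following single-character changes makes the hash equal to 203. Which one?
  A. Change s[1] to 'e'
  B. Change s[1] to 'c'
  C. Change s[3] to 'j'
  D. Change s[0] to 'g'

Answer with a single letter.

Option A: s[1]='i'->'e', delta=(5-9)*7^2 mod 257 = 61, hash=201+61 mod 257 = 5
Option B: s[1]='i'->'c', delta=(3-9)*7^2 mod 257 = 220, hash=201+220 mod 257 = 164
Option C: s[3]='h'->'j', delta=(10-8)*7^0 mod 257 = 2, hash=201+2 mod 257 = 203 <-- target
Option D: s[0]='f'->'g', delta=(7-6)*7^3 mod 257 = 86, hash=201+86 mod 257 = 30

Answer: C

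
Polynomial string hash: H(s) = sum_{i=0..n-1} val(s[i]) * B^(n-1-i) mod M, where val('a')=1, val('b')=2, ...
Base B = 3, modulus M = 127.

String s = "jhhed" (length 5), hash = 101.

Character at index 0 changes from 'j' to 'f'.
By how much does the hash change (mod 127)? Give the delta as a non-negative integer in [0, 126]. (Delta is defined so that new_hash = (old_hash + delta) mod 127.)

Delta formula: (val(new) - val(old)) * B^(n-1-k) mod M
  val('f') - val('j') = 6 - 10 = -4
  B^(n-1-k) = 3^4 mod 127 = 81
  Delta = -4 * 81 mod 127 = 57

Answer: 57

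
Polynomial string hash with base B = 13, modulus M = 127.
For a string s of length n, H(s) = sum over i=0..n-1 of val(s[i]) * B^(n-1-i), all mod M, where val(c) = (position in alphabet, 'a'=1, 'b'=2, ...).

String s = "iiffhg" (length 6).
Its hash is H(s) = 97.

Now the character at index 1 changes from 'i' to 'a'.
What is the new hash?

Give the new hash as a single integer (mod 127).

val('i') = 9, val('a') = 1
Position k = 1, exponent = n-1-k = 4
B^4 mod M = 13^4 mod 127 = 113
Delta = (1 - 9) * 113 mod 127 = 112
New hash = (97 + 112) mod 127 = 82

Answer: 82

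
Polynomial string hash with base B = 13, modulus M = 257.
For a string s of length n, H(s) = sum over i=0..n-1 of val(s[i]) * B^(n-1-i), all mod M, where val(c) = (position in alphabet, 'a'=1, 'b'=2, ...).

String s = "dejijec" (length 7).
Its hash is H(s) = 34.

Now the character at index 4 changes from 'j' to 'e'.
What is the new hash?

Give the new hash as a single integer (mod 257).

Answer: 217

Derivation:
val('j') = 10, val('e') = 5
Position k = 4, exponent = n-1-k = 2
B^2 mod M = 13^2 mod 257 = 169
Delta = (5 - 10) * 169 mod 257 = 183
New hash = (34 + 183) mod 257 = 217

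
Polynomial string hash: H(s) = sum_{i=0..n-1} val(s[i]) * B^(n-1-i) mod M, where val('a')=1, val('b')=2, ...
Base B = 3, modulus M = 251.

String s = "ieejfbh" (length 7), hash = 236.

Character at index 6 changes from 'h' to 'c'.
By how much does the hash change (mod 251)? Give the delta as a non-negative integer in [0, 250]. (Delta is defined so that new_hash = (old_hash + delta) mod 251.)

Answer: 246

Derivation:
Delta formula: (val(new) - val(old)) * B^(n-1-k) mod M
  val('c') - val('h') = 3 - 8 = -5
  B^(n-1-k) = 3^0 mod 251 = 1
  Delta = -5 * 1 mod 251 = 246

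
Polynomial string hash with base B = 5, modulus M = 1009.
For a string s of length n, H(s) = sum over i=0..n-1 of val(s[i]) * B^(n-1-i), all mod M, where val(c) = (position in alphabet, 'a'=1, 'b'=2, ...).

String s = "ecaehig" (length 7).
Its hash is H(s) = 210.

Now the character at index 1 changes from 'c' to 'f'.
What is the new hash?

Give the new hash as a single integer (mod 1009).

Answer: 504

Derivation:
val('c') = 3, val('f') = 6
Position k = 1, exponent = n-1-k = 5
B^5 mod M = 5^5 mod 1009 = 98
Delta = (6 - 3) * 98 mod 1009 = 294
New hash = (210 + 294) mod 1009 = 504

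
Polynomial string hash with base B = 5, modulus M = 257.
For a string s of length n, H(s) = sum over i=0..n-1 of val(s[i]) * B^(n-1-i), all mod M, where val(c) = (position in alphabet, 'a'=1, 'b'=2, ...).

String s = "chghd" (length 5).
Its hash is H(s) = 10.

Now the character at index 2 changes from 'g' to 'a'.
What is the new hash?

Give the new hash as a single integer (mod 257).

Answer: 117

Derivation:
val('g') = 7, val('a') = 1
Position k = 2, exponent = n-1-k = 2
B^2 mod M = 5^2 mod 257 = 25
Delta = (1 - 7) * 25 mod 257 = 107
New hash = (10 + 107) mod 257 = 117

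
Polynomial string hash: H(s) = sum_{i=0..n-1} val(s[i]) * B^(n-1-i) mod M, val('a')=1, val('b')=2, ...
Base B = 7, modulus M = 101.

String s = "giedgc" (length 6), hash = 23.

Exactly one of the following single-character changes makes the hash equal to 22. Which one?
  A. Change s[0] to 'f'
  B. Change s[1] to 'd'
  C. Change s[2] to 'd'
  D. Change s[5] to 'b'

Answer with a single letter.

Option A: s[0]='g'->'f', delta=(6-7)*7^5 mod 101 = 60, hash=23+60 mod 101 = 83
Option B: s[1]='i'->'d', delta=(4-9)*7^4 mod 101 = 14, hash=23+14 mod 101 = 37
Option C: s[2]='e'->'d', delta=(4-5)*7^3 mod 101 = 61, hash=23+61 mod 101 = 84
Option D: s[5]='c'->'b', delta=(2-3)*7^0 mod 101 = 100, hash=23+100 mod 101 = 22 <-- target

Answer: D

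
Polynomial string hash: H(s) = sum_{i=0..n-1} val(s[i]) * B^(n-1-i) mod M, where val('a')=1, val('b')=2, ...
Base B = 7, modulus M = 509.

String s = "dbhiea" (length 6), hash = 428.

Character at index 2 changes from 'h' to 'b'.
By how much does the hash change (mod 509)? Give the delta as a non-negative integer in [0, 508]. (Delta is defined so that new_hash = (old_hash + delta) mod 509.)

Answer: 487

Derivation:
Delta formula: (val(new) - val(old)) * B^(n-1-k) mod M
  val('b') - val('h') = 2 - 8 = -6
  B^(n-1-k) = 7^3 mod 509 = 343
  Delta = -6 * 343 mod 509 = 487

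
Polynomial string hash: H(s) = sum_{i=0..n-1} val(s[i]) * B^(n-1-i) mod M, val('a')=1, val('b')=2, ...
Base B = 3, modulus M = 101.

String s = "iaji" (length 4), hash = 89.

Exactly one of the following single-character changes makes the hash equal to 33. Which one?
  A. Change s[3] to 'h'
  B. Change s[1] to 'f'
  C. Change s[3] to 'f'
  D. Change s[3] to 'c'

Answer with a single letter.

Option A: s[3]='i'->'h', delta=(8-9)*3^0 mod 101 = 100, hash=89+100 mod 101 = 88
Option B: s[1]='a'->'f', delta=(6-1)*3^2 mod 101 = 45, hash=89+45 mod 101 = 33 <-- target
Option C: s[3]='i'->'f', delta=(6-9)*3^0 mod 101 = 98, hash=89+98 mod 101 = 86
Option D: s[3]='i'->'c', delta=(3-9)*3^0 mod 101 = 95, hash=89+95 mod 101 = 83

Answer: B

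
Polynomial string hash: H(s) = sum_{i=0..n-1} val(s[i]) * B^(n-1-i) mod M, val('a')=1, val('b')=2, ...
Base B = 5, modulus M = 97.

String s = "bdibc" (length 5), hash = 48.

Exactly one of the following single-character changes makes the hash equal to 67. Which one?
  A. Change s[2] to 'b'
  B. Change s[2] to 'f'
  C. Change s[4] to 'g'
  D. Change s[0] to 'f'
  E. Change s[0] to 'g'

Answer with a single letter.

Option A: s[2]='i'->'b', delta=(2-9)*5^2 mod 97 = 19, hash=48+19 mod 97 = 67 <-- target
Option B: s[2]='i'->'f', delta=(6-9)*5^2 mod 97 = 22, hash=48+22 mod 97 = 70
Option C: s[4]='c'->'g', delta=(7-3)*5^0 mod 97 = 4, hash=48+4 mod 97 = 52
Option D: s[0]='b'->'f', delta=(6-2)*5^4 mod 97 = 75, hash=48+75 mod 97 = 26
Option E: s[0]='b'->'g', delta=(7-2)*5^4 mod 97 = 21, hash=48+21 mod 97 = 69

Answer: A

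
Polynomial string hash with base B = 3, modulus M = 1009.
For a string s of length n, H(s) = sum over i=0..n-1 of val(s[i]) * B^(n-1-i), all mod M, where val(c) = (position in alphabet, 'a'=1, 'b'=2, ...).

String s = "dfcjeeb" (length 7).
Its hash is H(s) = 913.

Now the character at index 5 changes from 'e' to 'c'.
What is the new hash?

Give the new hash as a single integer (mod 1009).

val('e') = 5, val('c') = 3
Position k = 5, exponent = n-1-k = 1
B^1 mod M = 3^1 mod 1009 = 3
Delta = (3 - 5) * 3 mod 1009 = 1003
New hash = (913 + 1003) mod 1009 = 907

Answer: 907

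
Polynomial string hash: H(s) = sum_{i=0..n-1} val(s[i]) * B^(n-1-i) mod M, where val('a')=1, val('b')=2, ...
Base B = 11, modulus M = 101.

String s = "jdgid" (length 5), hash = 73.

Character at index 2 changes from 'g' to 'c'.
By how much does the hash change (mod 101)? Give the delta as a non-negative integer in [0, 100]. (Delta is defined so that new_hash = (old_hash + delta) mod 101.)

Answer: 21

Derivation:
Delta formula: (val(new) - val(old)) * B^(n-1-k) mod M
  val('c') - val('g') = 3 - 7 = -4
  B^(n-1-k) = 11^2 mod 101 = 20
  Delta = -4 * 20 mod 101 = 21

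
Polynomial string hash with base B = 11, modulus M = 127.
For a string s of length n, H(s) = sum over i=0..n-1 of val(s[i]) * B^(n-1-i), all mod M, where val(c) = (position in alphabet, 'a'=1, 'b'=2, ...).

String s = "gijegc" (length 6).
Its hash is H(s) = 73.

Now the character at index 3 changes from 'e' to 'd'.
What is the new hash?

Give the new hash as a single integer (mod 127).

Answer: 79

Derivation:
val('e') = 5, val('d') = 4
Position k = 3, exponent = n-1-k = 2
B^2 mod M = 11^2 mod 127 = 121
Delta = (4 - 5) * 121 mod 127 = 6
New hash = (73 + 6) mod 127 = 79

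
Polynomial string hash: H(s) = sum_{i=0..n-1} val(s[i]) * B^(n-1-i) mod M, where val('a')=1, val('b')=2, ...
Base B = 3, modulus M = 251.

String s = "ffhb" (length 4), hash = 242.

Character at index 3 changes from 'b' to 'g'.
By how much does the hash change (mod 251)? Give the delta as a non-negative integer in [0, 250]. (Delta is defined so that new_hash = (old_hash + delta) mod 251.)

Delta formula: (val(new) - val(old)) * B^(n-1-k) mod M
  val('g') - val('b') = 7 - 2 = 5
  B^(n-1-k) = 3^0 mod 251 = 1
  Delta = 5 * 1 mod 251 = 5

Answer: 5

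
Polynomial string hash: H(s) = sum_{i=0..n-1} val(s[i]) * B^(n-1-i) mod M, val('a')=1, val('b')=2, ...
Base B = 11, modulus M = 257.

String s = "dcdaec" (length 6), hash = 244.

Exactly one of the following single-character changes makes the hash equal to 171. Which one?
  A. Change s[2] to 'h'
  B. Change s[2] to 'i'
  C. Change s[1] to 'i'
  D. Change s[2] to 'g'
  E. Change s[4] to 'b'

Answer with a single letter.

Answer: A

Derivation:
Option A: s[2]='d'->'h', delta=(8-4)*11^3 mod 257 = 184, hash=244+184 mod 257 = 171 <-- target
Option B: s[2]='d'->'i', delta=(9-4)*11^3 mod 257 = 230, hash=244+230 mod 257 = 217
Option C: s[1]='c'->'i', delta=(9-3)*11^4 mod 257 = 209, hash=244+209 mod 257 = 196
Option D: s[2]='d'->'g', delta=(7-4)*11^3 mod 257 = 138, hash=244+138 mod 257 = 125
Option E: s[4]='e'->'b', delta=(2-5)*11^1 mod 257 = 224, hash=244+224 mod 257 = 211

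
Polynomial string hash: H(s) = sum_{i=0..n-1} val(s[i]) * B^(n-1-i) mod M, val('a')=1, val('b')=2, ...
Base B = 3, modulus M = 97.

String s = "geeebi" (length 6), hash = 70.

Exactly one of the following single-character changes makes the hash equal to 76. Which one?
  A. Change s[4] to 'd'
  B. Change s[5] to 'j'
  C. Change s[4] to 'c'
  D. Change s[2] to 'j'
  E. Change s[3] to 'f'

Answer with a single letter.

Option A: s[4]='b'->'d', delta=(4-2)*3^1 mod 97 = 6, hash=70+6 mod 97 = 76 <-- target
Option B: s[5]='i'->'j', delta=(10-9)*3^0 mod 97 = 1, hash=70+1 mod 97 = 71
Option C: s[4]='b'->'c', delta=(3-2)*3^1 mod 97 = 3, hash=70+3 mod 97 = 73
Option D: s[2]='e'->'j', delta=(10-5)*3^3 mod 97 = 38, hash=70+38 mod 97 = 11
Option E: s[3]='e'->'f', delta=(6-5)*3^2 mod 97 = 9, hash=70+9 mod 97 = 79

Answer: A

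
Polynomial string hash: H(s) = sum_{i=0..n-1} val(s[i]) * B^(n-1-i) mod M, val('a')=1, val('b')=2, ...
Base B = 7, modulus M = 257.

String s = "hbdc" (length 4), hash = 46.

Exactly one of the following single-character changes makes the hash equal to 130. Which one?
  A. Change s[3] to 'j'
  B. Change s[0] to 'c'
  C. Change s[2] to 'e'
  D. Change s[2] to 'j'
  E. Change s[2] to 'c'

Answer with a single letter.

Option A: s[3]='c'->'j', delta=(10-3)*7^0 mod 257 = 7, hash=46+7 mod 257 = 53
Option B: s[0]='h'->'c', delta=(3-8)*7^3 mod 257 = 84, hash=46+84 mod 257 = 130 <-- target
Option C: s[2]='d'->'e', delta=(5-4)*7^1 mod 257 = 7, hash=46+7 mod 257 = 53
Option D: s[2]='d'->'j', delta=(10-4)*7^1 mod 257 = 42, hash=46+42 mod 257 = 88
Option E: s[2]='d'->'c', delta=(3-4)*7^1 mod 257 = 250, hash=46+250 mod 257 = 39

Answer: B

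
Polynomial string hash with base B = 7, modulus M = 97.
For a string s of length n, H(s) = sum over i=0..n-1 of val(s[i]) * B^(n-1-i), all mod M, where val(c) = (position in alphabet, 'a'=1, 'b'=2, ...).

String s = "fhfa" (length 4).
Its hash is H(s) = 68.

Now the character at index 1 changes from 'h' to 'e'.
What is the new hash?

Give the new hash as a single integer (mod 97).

Answer: 18

Derivation:
val('h') = 8, val('e') = 5
Position k = 1, exponent = n-1-k = 2
B^2 mod M = 7^2 mod 97 = 49
Delta = (5 - 8) * 49 mod 97 = 47
New hash = (68 + 47) mod 97 = 18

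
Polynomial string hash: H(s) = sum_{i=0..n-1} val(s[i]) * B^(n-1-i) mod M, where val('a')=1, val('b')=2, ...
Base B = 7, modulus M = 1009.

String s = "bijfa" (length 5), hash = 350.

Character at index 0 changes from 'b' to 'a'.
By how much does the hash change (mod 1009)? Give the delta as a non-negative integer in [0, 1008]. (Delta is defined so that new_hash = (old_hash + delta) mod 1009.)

Delta formula: (val(new) - val(old)) * B^(n-1-k) mod M
  val('a') - val('b') = 1 - 2 = -1
  B^(n-1-k) = 7^4 mod 1009 = 383
  Delta = -1 * 383 mod 1009 = 626

Answer: 626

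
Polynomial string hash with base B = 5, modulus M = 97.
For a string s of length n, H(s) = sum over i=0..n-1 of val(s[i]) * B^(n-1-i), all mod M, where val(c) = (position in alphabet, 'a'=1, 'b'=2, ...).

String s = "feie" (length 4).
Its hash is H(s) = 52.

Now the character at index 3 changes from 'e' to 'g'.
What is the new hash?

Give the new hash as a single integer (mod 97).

Answer: 54

Derivation:
val('e') = 5, val('g') = 7
Position k = 3, exponent = n-1-k = 0
B^0 mod M = 5^0 mod 97 = 1
Delta = (7 - 5) * 1 mod 97 = 2
New hash = (52 + 2) mod 97 = 54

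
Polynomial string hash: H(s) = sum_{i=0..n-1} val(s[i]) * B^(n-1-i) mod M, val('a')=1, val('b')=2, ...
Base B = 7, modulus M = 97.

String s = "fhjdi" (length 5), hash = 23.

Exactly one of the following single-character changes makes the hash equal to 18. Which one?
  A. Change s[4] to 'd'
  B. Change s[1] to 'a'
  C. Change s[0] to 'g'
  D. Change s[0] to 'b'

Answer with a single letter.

Answer: A

Derivation:
Option A: s[4]='i'->'d', delta=(4-9)*7^0 mod 97 = 92, hash=23+92 mod 97 = 18 <-- target
Option B: s[1]='h'->'a', delta=(1-8)*7^3 mod 97 = 24, hash=23+24 mod 97 = 47
Option C: s[0]='f'->'g', delta=(7-6)*7^4 mod 97 = 73, hash=23+73 mod 97 = 96
Option D: s[0]='f'->'b', delta=(2-6)*7^4 mod 97 = 96, hash=23+96 mod 97 = 22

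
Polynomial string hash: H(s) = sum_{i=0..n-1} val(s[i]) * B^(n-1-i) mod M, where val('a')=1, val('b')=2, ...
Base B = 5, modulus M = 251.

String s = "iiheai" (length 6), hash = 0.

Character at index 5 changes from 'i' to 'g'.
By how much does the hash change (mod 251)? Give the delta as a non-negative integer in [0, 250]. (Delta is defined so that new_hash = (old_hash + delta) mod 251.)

Answer: 249

Derivation:
Delta formula: (val(new) - val(old)) * B^(n-1-k) mod M
  val('g') - val('i') = 7 - 9 = -2
  B^(n-1-k) = 5^0 mod 251 = 1
  Delta = -2 * 1 mod 251 = 249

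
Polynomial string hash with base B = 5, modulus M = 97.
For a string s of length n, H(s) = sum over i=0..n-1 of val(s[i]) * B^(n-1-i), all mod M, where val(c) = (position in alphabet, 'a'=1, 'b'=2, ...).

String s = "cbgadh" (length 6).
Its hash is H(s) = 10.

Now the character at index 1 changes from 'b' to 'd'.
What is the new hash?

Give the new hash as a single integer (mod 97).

Answer: 96

Derivation:
val('b') = 2, val('d') = 4
Position k = 1, exponent = n-1-k = 4
B^4 mod M = 5^4 mod 97 = 43
Delta = (4 - 2) * 43 mod 97 = 86
New hash = (10 + 86) mod 97 = 96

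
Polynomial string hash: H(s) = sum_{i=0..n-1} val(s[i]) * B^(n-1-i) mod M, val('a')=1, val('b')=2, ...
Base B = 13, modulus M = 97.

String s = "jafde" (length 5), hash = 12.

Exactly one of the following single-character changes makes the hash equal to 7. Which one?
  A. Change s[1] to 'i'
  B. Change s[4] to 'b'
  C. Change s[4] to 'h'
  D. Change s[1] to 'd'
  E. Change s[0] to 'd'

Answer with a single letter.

Option A: s[1]='a'->'i', delta=(9-1)*13^3 mod 97 = 19, hash=12+19 mod 97 = 31
Option B: s[4]='e'->'b', delta=(2-5)*13^0 mod 97 = 94, hash=12+94 mod 97 = 9
Option C: s[4]='e'->'h', delta=(8-5)*13^0 mod 97 = 3, hash=12+3 mod 97 = 15
Option D: s[1]='a'->'d', delta=(4-1)*13^3 mod 97 = 92, hash=12+92 mod 97 = 7 <-- target
Option E: s[0]='j'->'d', delta=(4-10)*13^4 mod 97 = 33, hash=12+33 mod 97 = 45

Answer: D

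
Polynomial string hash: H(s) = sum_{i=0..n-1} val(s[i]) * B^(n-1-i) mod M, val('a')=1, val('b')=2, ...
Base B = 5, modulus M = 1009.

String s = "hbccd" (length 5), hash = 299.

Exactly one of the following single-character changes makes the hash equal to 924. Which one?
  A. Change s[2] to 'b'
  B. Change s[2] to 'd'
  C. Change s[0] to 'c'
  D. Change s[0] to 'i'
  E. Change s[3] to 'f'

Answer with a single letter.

Option A: s[2]='c'->'b', delta=(2-3)*5^2 mod 1009 = 984, hash=299+984 mod 1009 = 274
Option B: s[2]='c'->'d', delta=(4-3)*5^2 mod 1009 = 25, hash=299+25 mod 1009 = 324
Option C: s[0]='h'->'c', delta=(3-8)*5^4 mod 1009 = 911, hash=299+911 mod 1009 = 201
Option D: s[0]='h'->'i', delta=(9-8)*5^4 mod 1009 = 625, hash=299+625 mod 1009 = 924 <-- target
Option E: s[3]='c'->'f', delta=(6-3)*5^1 mod 1009 = 15, hash=299+15 mod 1009 = 314

Answer: D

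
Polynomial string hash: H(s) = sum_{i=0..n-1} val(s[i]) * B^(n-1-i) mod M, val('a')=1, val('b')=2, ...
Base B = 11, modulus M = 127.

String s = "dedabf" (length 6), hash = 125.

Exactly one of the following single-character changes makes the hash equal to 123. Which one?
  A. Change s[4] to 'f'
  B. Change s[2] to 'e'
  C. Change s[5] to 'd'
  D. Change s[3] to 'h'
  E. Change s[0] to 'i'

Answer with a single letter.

Answer: C

Derivation:
Option A: s[4]='b'->'f', delta=(6-2)*11^1 mod 127 = 44, hash=125+44 mod 127 = 42
Option B: s[2]='d'->'e', delta=(5-4)*11^3 mod 127 = 61, hash=125+61 mod 127 = 59
Option C: s[5]='f'->'d', delta=(4-6)*11^0 mod 127 = 125, hash=125+125 mod 127 = 123 <-- target
Option D: s[3]='a'->'h', delta=(8-1)*11^2 mod 127 = 85, hash=125+85 mod 127 = 83
Option E: s[0]='d'->'i', delta=(9-4)*11^5 mod 127 = 75, hash=125+75 mod 127 = 73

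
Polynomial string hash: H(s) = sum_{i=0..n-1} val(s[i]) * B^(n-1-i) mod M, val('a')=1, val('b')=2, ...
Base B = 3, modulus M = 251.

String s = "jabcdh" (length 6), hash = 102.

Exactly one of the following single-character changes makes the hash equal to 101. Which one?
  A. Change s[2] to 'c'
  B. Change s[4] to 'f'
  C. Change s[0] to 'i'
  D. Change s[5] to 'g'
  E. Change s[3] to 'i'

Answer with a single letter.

Option A: s[2]='b'->'c', delta=(3-2)*3^3 mod 251 = 27, hash=102+27 mod 251 = 129
Option B: s[4]='d'->'f', delta=(6-4)*3^1 mod 251 = 6, hash=102+6 mod 251 = 108
Option C: s[0]='j'->'i', delta=(9-10)*3^5 mod 251 = 8, hash=102+8 mod 251 = 110
Option D: s[5]='h'->'g', delta=(7-8)*3^0 mod 251 = 250, hash=102+250 mod 251 = 101 <-- target
Option E: s[3]='c'->'i', delta=(9-3)*3^2 mod 251 = 54, hash=102+54 mod 251 = 156

Answer: D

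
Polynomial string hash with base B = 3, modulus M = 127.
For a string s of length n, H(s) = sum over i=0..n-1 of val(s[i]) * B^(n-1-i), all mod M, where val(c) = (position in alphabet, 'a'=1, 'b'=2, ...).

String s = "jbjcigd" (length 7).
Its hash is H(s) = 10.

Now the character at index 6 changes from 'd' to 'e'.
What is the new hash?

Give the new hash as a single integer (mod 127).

val('d') = 4, val('e') = 5
Position k = 6, exponent = n-1-k = 0
B^0 mod M = 3^0 mod 127 = 1
Delta = (5 - 4) * 1 mod 127 = 1
New hash = (10 + 1) mod 127 = 11

Answer: 11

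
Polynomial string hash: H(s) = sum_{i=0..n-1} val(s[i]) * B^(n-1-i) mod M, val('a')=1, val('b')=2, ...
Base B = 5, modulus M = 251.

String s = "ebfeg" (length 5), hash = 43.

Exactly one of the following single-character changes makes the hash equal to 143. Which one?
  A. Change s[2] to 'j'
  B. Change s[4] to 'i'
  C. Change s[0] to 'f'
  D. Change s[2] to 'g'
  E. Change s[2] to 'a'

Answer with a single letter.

Option A: s[2]='f'->'j', delta=(10-6)*5^2 mod 251 = 100, hash=43+100 mod 251 = 143 <-- target
Option B: s[4]='g'->'i', delta=(9-7)*5^0 mod 251 = 2, hash=43+2 mod 251 = 45
Option C: s[0]='e'->'f', delta=(6-5)*5^4 mod 251 = 123, hash=43+123 mod 251 = 166
Option D: s[2]='f'->'g', delta=(7-6)*5^2 mod 251 = 25, hash=43+25 mod 251 = 68
Option E: s[2]='f'->'a', delta=(1-6)*5^2 mod 251 = 126, hash=43+126 mod 251 = 169

Answer: A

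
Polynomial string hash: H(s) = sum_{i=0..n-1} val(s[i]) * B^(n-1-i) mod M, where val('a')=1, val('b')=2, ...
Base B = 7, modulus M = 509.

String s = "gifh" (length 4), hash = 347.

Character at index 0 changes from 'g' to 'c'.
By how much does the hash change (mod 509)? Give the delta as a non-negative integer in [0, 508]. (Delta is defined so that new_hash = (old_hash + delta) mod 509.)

Delta formula: (val(new) - val(old)) * B^(n-1-k) mod M
  val('c') - val('g') = 3 - 7 = -4
  B^(n-1-k) = 7^3 mod 509 = 343
  Delta = -4 * 343 mod 509 = 155

Answer: 155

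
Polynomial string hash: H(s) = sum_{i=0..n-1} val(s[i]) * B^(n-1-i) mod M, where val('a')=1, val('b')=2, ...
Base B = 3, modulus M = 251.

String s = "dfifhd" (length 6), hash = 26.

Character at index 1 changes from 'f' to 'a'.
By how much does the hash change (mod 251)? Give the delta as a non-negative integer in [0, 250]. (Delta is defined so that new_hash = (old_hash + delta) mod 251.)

Answer: 97

Derivation:
Delta formula: (val(new) - val(old)) * B^(n-1-k) mod M
  val('a') - val('f') = 1 - 6 = -5
  B^(n-1-k) = 3^4 mod 251 = 81
  Delta = -5 * 81 mod 251 = 97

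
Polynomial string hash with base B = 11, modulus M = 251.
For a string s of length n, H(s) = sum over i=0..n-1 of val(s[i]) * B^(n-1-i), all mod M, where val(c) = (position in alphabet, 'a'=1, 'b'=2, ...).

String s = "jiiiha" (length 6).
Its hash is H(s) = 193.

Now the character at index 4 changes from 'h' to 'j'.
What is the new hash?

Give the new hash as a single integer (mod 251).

val('h') = 8, val('j') = 10
Position k = 4, exponent = n-1-k = 1
B^1 mod M = 11^1 mod 251 = 11
Delta = (10 - 8) * 11 mod 251 = 22
New hash = (193 + 22) mod 251 = 215

Answer: 215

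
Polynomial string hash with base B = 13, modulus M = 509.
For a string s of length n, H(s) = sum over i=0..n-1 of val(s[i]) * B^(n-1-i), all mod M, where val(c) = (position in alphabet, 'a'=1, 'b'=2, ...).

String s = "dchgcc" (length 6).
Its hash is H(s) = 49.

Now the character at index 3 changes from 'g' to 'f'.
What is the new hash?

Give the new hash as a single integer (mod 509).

Answer: 389

Derivation:
val('g') = 7, val('f') = 6
Position k = 3, exponent = n-1-k = 2
B^2 mod M = 13^2 mod 509 = 169
Delta = (6 - 7) * 169 mod 509 = 340
New hash = (49 + 340) mod 509 = 389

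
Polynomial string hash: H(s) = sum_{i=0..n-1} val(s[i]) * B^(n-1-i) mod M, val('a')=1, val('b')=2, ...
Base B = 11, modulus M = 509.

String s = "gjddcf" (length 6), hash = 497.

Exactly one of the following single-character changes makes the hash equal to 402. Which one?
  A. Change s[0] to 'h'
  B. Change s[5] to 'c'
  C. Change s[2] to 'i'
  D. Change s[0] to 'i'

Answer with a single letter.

Answer: D

Derivation:
Option A: s[0]='g'->'h', delta=(8-7)*11^5 mod 509 = 207, hash=497+207 mod 509 = 195
Option B: s[5]='f'->'c', delta=(3-6)*11^0 mod 509 = 506, hash=497+506 mod 509 = 494
Option C: s[2]='d'->'i', delta=(9-4)*11^3 mod 509 = 38, hash=497+38 mod 509 = 26
Option D: s[0]='g'->'i', delta=(9-7)*11^5 mod 509 = 414, hash=497+414 mod 509 = 402 <-- target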